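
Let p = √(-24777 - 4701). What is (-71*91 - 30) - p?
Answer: -6491 - 17*I*√102 ≈ -6491.0 - 171.69*I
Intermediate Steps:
p = 17*I*√102 (p = √(-29478) = 17*I*√102 ≈ 171.69*I)
(-71*91 - 30) - p = (-71*91 - 30) - 17*I*√102 = (-6461 - 30) - 17*I*√102 = -6491 - 17*I*√102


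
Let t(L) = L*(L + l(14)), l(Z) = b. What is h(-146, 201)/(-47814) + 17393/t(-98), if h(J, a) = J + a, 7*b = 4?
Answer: 415551881/228264036 ≈ 1.8205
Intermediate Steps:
b = 4/7 (b = (⅐)*4 = 4/7 ≈ 0.57143)
l(Z) = 4/7
t(L) = L*(4/7 + L) (t(L) = L*(L + 4/7) = L*(4/7 + L))
h(-146, 201)/(-47814) + 17393/t(-98) = (-146 + 201)/(-47814) + 17393/(((⅐)*(-98)*(4 + 7*(-98)))) = 55*(-1/47814) + 17393/(((⅐)*(-98)*(4 - 686))) = -55/47814 + 17393/(((⅐)*(-98)*(-682))) = -55/47814 + 17393/9548 = 415551881/228264036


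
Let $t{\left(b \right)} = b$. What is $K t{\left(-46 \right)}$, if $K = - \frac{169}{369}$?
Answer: $\frac{7774}{369} \approx 21.068$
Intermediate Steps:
$K = - \frac{169}{369}$ ($K = \left(-169\right) \frac{1}{369} = - \frac{169}{369} \approx -0.45799$)
$K t{\left(-46 \right)} = \left(- \frac{169}{369}\right) \left(-46\right) = \frac{7774}{369}$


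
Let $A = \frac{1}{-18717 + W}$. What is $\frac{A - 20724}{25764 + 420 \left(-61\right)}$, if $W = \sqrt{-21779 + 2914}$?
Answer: $- \frac{2420182948471}{16816557792} - \frac{7 i \sqrt{385}}{50449673376} \approx -143.92 - 2.7225 \cdot 10^{-9} i$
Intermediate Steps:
$W = 7 i \sqrt{385}$ ($W = \sqrt{-18865} = 7 i \sqrt{385} \approx 137.35 i$)
$A = \frac{1}{-18717 + 7 i \sqrt{385}} \approx -5.3425 \cdot 10^{-5} - 3.92 \cdot 10^{-7} i$
$\frac{A - 20724}{25764 + 420 \left(-61\right)} = \frac{\left(- \frac{18717}{350344954} - \frac{7 i \sqrt{385}}{350344954}\right) - 20724}{25764 + 420 \left(-61\right)} = \frac{- \frac{7260548845413}{350344954} - \frac{7 i \sqrt{385}}{350344954}}{25764 - 25620} = \frac{- \frac{7260548845413}{350344954} - \frac{7 i \sqrt{385}}{350344954}}{144} = \left(- \frac{7260548845413}{350344954} - \frac{7 i \sqrt{385}}{350344954}\right) \frac{1}{144} = - \frac{2420182948471}{16816557792} - \frac{7 i \sqrt{385}}{50449673376}$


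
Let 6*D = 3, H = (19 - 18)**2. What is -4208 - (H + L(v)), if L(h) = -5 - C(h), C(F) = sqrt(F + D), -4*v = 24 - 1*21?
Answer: -4204 + I/2 ≈ -4204.0 + 0.5*I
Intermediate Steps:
H = 1 (H = 1**2 = 1)
D = 1/2 (D = (1/6)*3 = 1/2 ≈ 0.50000)
v = -3/4 (v = -(24 - 1*21)/4 = -(24 - 21)/4 = -1/4*3 = -3/4 ≈ -0.75000)
C(F) = sqrt(1/2 + F) (C(F) = sqrt(F + 1/2) = sqrt(1/2 + F))
L(h) = -5 - sqrt(2 + 4*h)/2
-4208 - (H + L(v)) = -4208 - (1 + (-5 - sqrt(2 + 4*(-3/4))/2)) = -4208 - (1 + (-5 - sqrt(2 - 3)/2)) = -4208 - (1 + (-5 - I/2)) = -4208 - (-4 - I/2) = -4208 + (4 + I/2) = -4204 + I/2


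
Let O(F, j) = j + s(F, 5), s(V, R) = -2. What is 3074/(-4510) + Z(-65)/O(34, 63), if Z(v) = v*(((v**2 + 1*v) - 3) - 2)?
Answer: -609112882/137555 ≈ -4428.1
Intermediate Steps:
O(F, j) = -2 + j (O(F, j) = j - 2 = -2 + j)
Z(v) = v*(-5 + v + v**2) (Z(v) = v*(((v**2 + v) - 3) - 2) = v*(((v + v**2) - 3) - 2) = v*((-3 + v + v**2) - 2) = v*(-5 + v + v**2))
3074/(-4510) + Z(-65)/O(34, 63) = 3074/(-4510) + (-65*(-5 - 65 + (-65)**2))/(-2 + 63) = 3074*(-1/4510) - 65*(-5 - 65 + 4225)/61 = -1537/2255 - 65*4155*(1/61) = -1537/2255 - 270075*1/61 = -1537/2255 - 270075/61 = -609112882/137555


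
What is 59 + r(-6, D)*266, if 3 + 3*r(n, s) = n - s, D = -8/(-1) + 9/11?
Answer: -50189/33 ≈ -1520.9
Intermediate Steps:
D = 97/11 (D = -8*(-1) + 9*(1/11) = 8 + 9/11 = 97/11 ≈ 8.8182)
r(n, s) = -1 - s/3 + n/3 (r(n, s) = -1 + (n - s)/3 = -1 + (-s/3 + n/3) = -1 - s/3 + n/3)
59 + r(-6, D)*266 = 59 + (-1 - ⅓*97/11 + (⅓)*(-6))*266 = 59 + (-1 - 97/33 - 2)*266 = 59 - 196/33*266 = 59 - 52136/33 = -50189/33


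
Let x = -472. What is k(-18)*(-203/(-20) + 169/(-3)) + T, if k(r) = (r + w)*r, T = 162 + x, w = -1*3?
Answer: -177673/10 ≈ -17767.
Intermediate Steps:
w = -3
T = -310 (T = 162 - 472 = -310)
k(r) = r*(-3 + r) (k(r) = (r - 3)*r = (-3 + r)*r = r*(-3 + r))
k(-18)*(-203/(-20) + 169/(-3)) + T = (-18*(-3 - 18))*(-203/(-20) + 169/(-3)) - 310 = (-18*(-21))*(-203*(-1/20) + 169*(-1/3)) - 310 = 378*(203/20 - 169/3) - 310 = 378*(-2771/60) - 310 = -174573/10 - 310 = -177673/10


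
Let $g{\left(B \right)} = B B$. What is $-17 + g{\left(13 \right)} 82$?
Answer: $13841$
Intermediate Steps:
$g{\left(B \right)} = B^{2}$
$-17 + g{\left(13 \right)} 82 = -17 + 13^{2} \cdot 82 = -17 + 169 \cdot 82 = -17 + 13858 = 13841$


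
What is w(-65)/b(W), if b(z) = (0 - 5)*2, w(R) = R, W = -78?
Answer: 13/2 ≈ 6.5000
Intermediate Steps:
b(z) = -10 (b(z) = -5*2 = -10)
w(-65)/b(W) = -65/(-10) = -65*(-1/10) = 13/2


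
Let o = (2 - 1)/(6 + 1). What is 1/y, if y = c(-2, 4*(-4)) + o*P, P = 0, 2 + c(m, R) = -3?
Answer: -1/5 ≈ -0.20000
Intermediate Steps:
c(m, R) = -5 (c(m, R) = -2 - 3 = -5)
o = 1/7 ≈ 0.14286
y = -5 (y = -5 + (1/7)*0 = -5 + 0 = -5)
1/y = 1/(-5) = -1/5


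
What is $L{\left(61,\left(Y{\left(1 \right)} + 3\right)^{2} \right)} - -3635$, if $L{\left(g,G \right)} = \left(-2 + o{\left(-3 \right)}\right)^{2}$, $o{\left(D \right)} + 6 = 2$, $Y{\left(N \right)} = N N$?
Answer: $3671$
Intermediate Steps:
$Y{\left(N \right)} = N^{2}$
$o{\left(D \right)} = -4$ ($o{\left(D \right)} = -6 + 2 = -4$)
$L{\left(g,G \right)} = 36$ ($L{\left(g,G \right)} = \left(-2 - 4\right)^{2} = \left(-6\right)^{2} = 36$)
$L{\left(61,\left(Y{\left(1 \right)} + 3\right)^{2} \right)} - -3635 = 36 - -3635 = 36 + 3635 = 3671$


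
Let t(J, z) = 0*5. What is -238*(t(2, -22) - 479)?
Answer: 114002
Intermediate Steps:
t(J, z) = 0
-238*(t(2, -22) - 479) = -238*(0 - 479) = -238*(-479) = 114002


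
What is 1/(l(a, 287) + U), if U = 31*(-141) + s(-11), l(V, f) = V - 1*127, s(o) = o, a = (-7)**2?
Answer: -1/4460 ≈ -0.00022422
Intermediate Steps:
a = 49
l(V, f) = -127 + V (l(V, f) = V - 127 = -127 + V)
U = -4382 (U = 31*(-141) - 11 = -4371 - 11 = -4382)
1/(l(a, 287) + U) = 1/((-127 + 49) - 4382) = 1/(-78 - 4382) = 1/(-4460) = -1/4460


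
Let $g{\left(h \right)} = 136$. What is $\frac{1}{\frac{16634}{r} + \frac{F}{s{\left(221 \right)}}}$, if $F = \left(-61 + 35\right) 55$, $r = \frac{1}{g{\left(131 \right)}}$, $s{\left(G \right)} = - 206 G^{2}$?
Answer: $\frac{386971}{875415083559} \approx 4.4204 \cdot 10^{-7}$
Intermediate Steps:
$r = \frac{1}{136} \approx 0.0073529$
$F = -1430$ ($F = \left(-26\right) 55 = -1430$)
$\frac{1}{\frac{16634}{r} + \frac{F}{s{\left(221 \right)}}} = \frac{1}{16634 \frac{1}{\frac{1}{136}} - \frac{1430}{\left(-206\right) 221^{2}}} = \frac{1}{16634 \cdot 136 - \frac{1430}{\left(-206\right) 48841}} = \frac{1}{2262224 - \frac{1430}{-10061246}} = \frac{1}{2262224 - - \frac{55}{386971}} = \frac{1}{2262224 + \frac{55}{386971}} = \frac{1}{\frac{875415083559}{386971}} = \frac{386971}{875415083559}$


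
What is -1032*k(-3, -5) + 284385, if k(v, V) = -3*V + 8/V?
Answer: 1352781/5 ≈ 2.7056e+5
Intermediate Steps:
-1032*k(-3, -5) + 284385 = -1032*(-3*(-5) + 8/(-5)) + 284385 = -1032*(15 + 8*(-⅕)) + 284385 = -1032*(15 - 8/5) + 284385 = -1032*67/5 + 284385 = -69144/5 + 284385 = 1352781/5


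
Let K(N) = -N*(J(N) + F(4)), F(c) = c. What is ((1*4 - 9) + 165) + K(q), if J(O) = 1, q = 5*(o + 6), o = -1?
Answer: 35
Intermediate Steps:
q = 25 (q = 5*(-1 + 6) = 5*5 = 25)
K(N) = -5*N (K(N) = -N*(1 + 4) = -N*5 = -5*N)
((1*4 - 9) + 165) + K(q) = ((1*4 - 9) + 165) - 5*25 = ((4 - 9) + 165) - 125 = (-5 + 165) - 125 = 160 - 125 = 35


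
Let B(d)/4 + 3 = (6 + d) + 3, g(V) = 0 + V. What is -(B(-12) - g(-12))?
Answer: 12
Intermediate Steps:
g(V) = V
B(d) = 24 + 4*d (B(d) = -12 + 4*((6 + d) + 3) = -12 + 4*(9 + d) = -12 + (36 + 4*d) = 24 + 4*d)
-(B(-12) - g(-12)) = -((24 + 4*(-12)) - 1*(-12)) = -((24 - 48) + 12) = -(-24 + 12) = -1*(-12) = 12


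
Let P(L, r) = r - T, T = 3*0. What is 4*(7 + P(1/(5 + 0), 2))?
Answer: 36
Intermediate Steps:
T = 0
P(L, r) = r (P(L, r) = r - 1*0 = r + 0 = r)
4*(7 + P(1/(5 + 0), 2)) = 4*(7 + 2) = 4*9 = 36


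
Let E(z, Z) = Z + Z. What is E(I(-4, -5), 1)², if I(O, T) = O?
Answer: 4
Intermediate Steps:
E(z, Z) = 2*Z
E(I(-4, -5), 1)² = (2*1)² = 2² = 4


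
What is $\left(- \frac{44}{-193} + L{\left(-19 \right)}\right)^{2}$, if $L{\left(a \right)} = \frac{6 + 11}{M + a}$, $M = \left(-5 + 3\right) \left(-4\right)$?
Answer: $\frac{7823209}{4507129} \approx 1.7357$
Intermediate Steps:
$M = 8$ ($M = \left(-2\right) \left(-4\right) = 8$)
$L{\left(a \right)} = \frac{17}{8 + a}$ ($L{\left(a \right)} = \frac{6 + 11}{8 + a} = \frac{17}{8 + a}$)
$\left(- \frac{44}{-193} + L{\left(-19 \right)}\right)^{2} = \left(- \frac{44}{-193} + \frac{17}{8 - 19}\right)^{2} = \left(\left(-44\right) \left(- \frac{1}{193}\right) + \frac{17}{-11}\right)^{2} = \left(\frac{44}{193} + 17 \left(- \frac{1}{11}\right)\right)^{2} = \left(\frac{44}{193} - \frac{17}{11}\right)^{2} = \left(- \frac{2797}{2123}\right)^{2} = \frac{7823209}{4507129}$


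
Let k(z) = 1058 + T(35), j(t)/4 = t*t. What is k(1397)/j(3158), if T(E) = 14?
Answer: 67/2493241 ≈ 2.6873e-5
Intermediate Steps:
j(t) = 4*t**2 (j(t) = 4*(t*t) = 4*t**2)
k(z) = 1072 (k(z) = 1058 + 14 = 1072)
k(1397)/j(3158) = 1072/((4*3158**2)) = 1072/((4*9972964)) = 1072/39891856 = 1072*(1/39891856) = 67/2493241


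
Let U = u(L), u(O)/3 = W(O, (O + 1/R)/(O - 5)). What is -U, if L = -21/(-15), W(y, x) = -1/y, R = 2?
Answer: 15/7 ≈ 2.1429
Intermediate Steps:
L = 7/5 (L = -21*(-1/15) = 7/5 ≈ 1.4000)
u(O) = -3/O (u(O) = 3*(-1/O) = -3/O)
U = -15/7 (U = -3/7/5 = -3*5/7 = -15/7 ≈ -2.1429)
-U = -1*(-15/7) = 15/7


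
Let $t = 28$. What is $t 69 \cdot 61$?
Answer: $117852$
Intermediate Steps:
$t 69 \cdot 61 = 28 \cdot 69 \cdot 61 = 1932 \cdot 61 = 117852$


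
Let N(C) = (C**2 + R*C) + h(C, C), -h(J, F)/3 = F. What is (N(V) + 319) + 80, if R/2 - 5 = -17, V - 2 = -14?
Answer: 867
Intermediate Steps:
V = -12 (V = 2 - 14 = -12)
h(J, F) = -3*F
R = -24 (R = 10 + 2*(-17) = 10 - 34 = -24)
N(C) = C**2 - 27*C (N(C) = (C**2 - 24*C) - 3*C = C**2 - 27*C)
(N(V) + 319) + 80 = (-12*(-27 - 12) + 319) + 80 = (-12*(-39) + 319) + 80 = (468 + 319) + 80 = 787 + 80 = 867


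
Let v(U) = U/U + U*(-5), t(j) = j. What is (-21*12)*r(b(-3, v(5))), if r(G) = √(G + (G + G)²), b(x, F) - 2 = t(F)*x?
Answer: -756*√2442 ≈ -37359.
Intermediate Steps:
v(U) = 1 - 5*U
b(x, F) = 2 + F*x
r(G) = √(G + 4*G²) (r(G) = √(G + (2*G)²) = √(G + 4*G²))
(-21*12)*r(b(-3, v(5))) = (-21*12)*√((2 + (1 - 5*5)*(-3))*(1 + 4*(2 + (1 - 5*5)*(-3)))) = -252*√(1 + 4*(2 + (1 - 25)*(-3)))*√(2 + (1 - 25)*(-3)) = -252*√(1 + 4*(2 - 24*(-3)))*√(2 - 24*(-3)) = -252*√(1 + 4*(2 + 72))*√(2 + 72) = -252*√74*√(1 + 4*74) = -252*√74*√(1 + 296) = -252*3*√2442 = -756*√2442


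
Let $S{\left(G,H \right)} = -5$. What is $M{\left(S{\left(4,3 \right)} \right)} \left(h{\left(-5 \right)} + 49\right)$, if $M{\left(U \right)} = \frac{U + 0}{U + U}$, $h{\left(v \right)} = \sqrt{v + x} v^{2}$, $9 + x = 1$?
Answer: $\frac{49}{2} + \frac{25 i \sqrt{13}}{2} \approx 24.5 + 45.069 i$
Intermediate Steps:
$x = -8$ ($x = -9 + 1 = -8$)
$h{\left(v \right)} = v^{2} \sqrt{-8 + v}$ ($h{\left(v \right)} = \sqrt{v - 8} v^{2} = \sqrt{-8 + v} v^{2} = v^{2} \sqrt{-8 + v}$)
$M{\left(U \right)} = \frac{1}{2}$ ($M{\left(U \right)} = \frac{U}{2 U} = U \frac{1}{2 U} = \frac{1}{2}$)
$M{\left(S{\left(4,3 \right)} \right)} \left(h{\left(-5 \right)} + 49\right) = \frac{\left(-5\right)^{2} \sqrt{-8 - 5} + 49}{2} = \frac{25 \sqrt{-13} + 49}{2} = \frac{25 i \sqrt{13} + 49}{2} = \frac{49 + 25 i \sqrt{13}}{2} = \frac{49}{2} + \frac{25 i \sqrt{13}}{2}$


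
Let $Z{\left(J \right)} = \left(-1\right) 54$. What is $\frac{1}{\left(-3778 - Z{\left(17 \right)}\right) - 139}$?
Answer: $- \frac{1}{3863} \approx -0.00025887$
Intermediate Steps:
$Z{\left(J \right)} = -54$
$\frac{1}{\left(-3778 - Z{\left(17 \right)}\right) - 139} = \frac{1}{\left(-3778 - -54\right) - 139} = \frac{1}{\left(-3778 + 54\right) - 139} = \frac{1}{-3724 - 139} = \frac{1}{-3863} = - \frac{1}{3863}$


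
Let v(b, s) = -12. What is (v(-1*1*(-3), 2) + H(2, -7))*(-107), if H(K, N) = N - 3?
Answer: 2354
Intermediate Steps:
H(K, N) = -3 + N
(v(-1*1*(-3), 2) + H(2, -7))*(-107) = (-12 + (-3 - 7))*(-107) = (-12 - 10)*(-107) = -22*(-107) = 2354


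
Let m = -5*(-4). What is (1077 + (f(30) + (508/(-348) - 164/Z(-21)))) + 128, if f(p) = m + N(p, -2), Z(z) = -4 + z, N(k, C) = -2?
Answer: 2671118/2175 ≈ 1228.1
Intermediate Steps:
m = 20
f(p) = 18 (f(p) = 20 - 2 = 18)
(1077 + (f(30) + (508/(-348) - 164/Z(-21)))) + 128 = (1077 + (18 + (508/(-348) - 164/(-4 - 21)))) + 128 = (1077 + (18 + (508*(-1/348) - 164/(-25)))) + 128 = (1077 + (18 + (-127/87 - 164*(-1/25)))) + 128 = (1077 + (18 + (-127/87 + 164/25))) + 128 = (1077 + (18 + 11093/2175)) + 128 = (1077 + 50243/2175) + 128 = 2392718/2175 + 128 = 2671118/2175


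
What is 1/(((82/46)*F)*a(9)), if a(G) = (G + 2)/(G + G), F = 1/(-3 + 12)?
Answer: 3726/451 ≈ 8.2616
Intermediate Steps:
F = ⅑ (F = 1/9 = ⅑ ≈ 0.11111)
a(G) = (2 + G)/(2*G) (a(G) = (2 + G)/((2*G)) = (2 + G)*(1/(2*G)) = (2 + G)/(2*G))
1/(((82/46)*F)*a(9)) = 1/(((82/46)*(⅑))*((½)*(2 + 9)/9)) = 1/(((82*(1/46))*(⅑))*((½)*(⅑)*11)) = 1/(((41/23)*(⅑))*(11/18)) = 1/((41/207)*(11/18)) = 1/(451/3726) = 3726/451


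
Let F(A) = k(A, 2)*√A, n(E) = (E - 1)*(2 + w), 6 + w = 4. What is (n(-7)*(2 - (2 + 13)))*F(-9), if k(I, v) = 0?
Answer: 0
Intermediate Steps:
w = -2 (w = -6 + 4 = -2)
n(E) = 0 (n(E) = (E - 1)*(2 - 2) = (-1 + E)*0 = 0)
F(A) = 0 (F(A) = 0*√A = 0)
(n(-7)*(2 - (2 + 13)))*F(-9) = (0*(2 - (2 + 13)))*0 = (0*(2 - 1*15))*0 = (0*(2 - 15))*0 = (0*(-13))*0 = 0*0 = 0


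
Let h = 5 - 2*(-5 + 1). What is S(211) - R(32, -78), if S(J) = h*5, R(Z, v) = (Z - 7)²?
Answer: -560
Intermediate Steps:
R(Z, v) = (-7 + Z)²
h = 13 (h = 5 - 2*(-4) = 5 + 8 = 13)
S(J) = 65 (S(J) = 13*5 = 65)
S(211) - R(32, -78) = 65 - (-7 + 32)² = 65 - 1*25² = 65 - 1*625 = 65 - 625 = -560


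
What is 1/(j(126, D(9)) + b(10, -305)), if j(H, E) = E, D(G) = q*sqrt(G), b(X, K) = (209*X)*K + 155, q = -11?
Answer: -1/637328 ≈ -1.5691e-6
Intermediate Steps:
b(X, K) = 155 + 209*K*X (b(X, K) = 209*K*X + 155 = 155 + 209*K*X)
D(G) = -11*sqrt(G)
1/(j(126, D(9)) + b(10, -305)) = 1/(-11*sqrt(9) + (155 + 209*(-305)*10)) = 1/(-11*3 + (155 - 637450)) = 1/(-33 - 637295) = 1/(-637328) = -1/637328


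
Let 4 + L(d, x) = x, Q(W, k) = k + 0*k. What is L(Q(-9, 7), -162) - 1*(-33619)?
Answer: 33453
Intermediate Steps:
Q(W, k) = k (Q(W, k) = k + 0 = k)
L(d, x) = -4 + x
L(Q(-9, 7), -162) - 1*(-33619) = (-4 - 162) - 1*(-33619) = -166 + 33619 = 33453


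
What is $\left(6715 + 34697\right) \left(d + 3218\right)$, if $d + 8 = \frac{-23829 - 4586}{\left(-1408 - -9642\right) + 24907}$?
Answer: $\frac{1468113307780}{11047} \approx 1.329 \cdot 10^{8}$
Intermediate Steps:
$d = - \frac{293543}{33141}$ ($d = -8 + \frac{-23829 - 4586}{\left(-1408 - -9642\right) + 24907} = -8 - \frac{28415}{\left(-1408 + 9642\right) + 24907} = -8 - \frac{28415}{8234 + 24907} = -8 - \frac{28415}{33141} = - \frac{293543}{33141} \approx -8.8574$)
$\left(6715 + 34697\right) \left(d + 3218\right) = \left(6715 + 34697\right) \left(- \frac{293543}{33141} + 3218\right) = 41412 \cdot \frac{106354195}{33141} = \frac{1468113307780}{11047}$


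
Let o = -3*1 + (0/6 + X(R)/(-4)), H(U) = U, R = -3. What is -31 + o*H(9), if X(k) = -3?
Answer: -205/4 ≈ -51.250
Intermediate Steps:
o = -9/4 (o = -3*1 + (0/6 - 3/(-4)) = -3 + (0*(⅙) - 3*(-¼)) = -3 + (0 + ¾) = -3 + ¾ = -9/4 ≈ -2.2500)
-31 + o*H(9) = -31 - 9/4*9 = -31 - 81/4 = -205/4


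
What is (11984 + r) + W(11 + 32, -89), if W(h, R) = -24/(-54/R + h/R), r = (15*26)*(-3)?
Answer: 116818/11 ≈ 10620.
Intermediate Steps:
r = -1170 (r = 390*(-3) = -1170)
(11984 + r) + W(11 + 32, -89) = (11984 - 1170) - 24*(-89)/(-54 + (11 + 32)) = 10814 - 24*(-89)/(-54 + 43) = 10814 - 24*(-89)/(-11) = 10814 - 24*(-89)*(-1/11) = 10814 - 2136/11 = 116818/11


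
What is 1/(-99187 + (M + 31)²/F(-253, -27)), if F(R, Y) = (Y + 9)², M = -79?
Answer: -9/892619 ≈ -1.0083e-5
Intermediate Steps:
F(R, Y) = (9 + Y)²
1/(-99187 + (M + 31)²/F(-253, -27)) = 1/(-99187 + (-79 + 31)²/((9 - 27)²)) = 1/(-99187 + (-48)²/((-18)²)) = 1/(-99187 + 2304/324) = 1/(-99187 + 2304*(1/324)) = 1/(-99187 + 64/9) = 1/(-892619/9) = -9/892619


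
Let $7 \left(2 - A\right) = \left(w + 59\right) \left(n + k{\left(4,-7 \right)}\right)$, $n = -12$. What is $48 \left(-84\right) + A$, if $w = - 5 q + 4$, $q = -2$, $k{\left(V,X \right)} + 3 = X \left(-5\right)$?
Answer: $- \frac{29670}{7} \approx -4238.6$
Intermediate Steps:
$k{\left(V,X \right)} = -3 - 5 X$ ($k{\left(V,X \right)} = -3 + X \left(-5\right) = -3 - 5 X$)
$w = 14$ ($w = \left(-5\right) \left(-2\right) + 4 = 10 + 4 = 14$)
$A = - \frac{1446}{7}$ ($A = 2 - \frac{\left(14 + 59\right) \left(-12 - -32\right)}{7} = 2 - \frac{73 \left(-12 + \left(-3 + 35\right)\right)}{7} = 2 - \frac{73 \left(-12 + 32\right)}{7} = 2 - \frac{73 \cdot 20}{7} = 2 - \frac{1460}{7} = - \frac{1446}{7} \approx -206.57$)
$48 \left(-84\right) + A = 48 \left(-84\right) - \frac{1446}{7} = -4032 - \frac{1446}{7} = - \frac{29670}{7}$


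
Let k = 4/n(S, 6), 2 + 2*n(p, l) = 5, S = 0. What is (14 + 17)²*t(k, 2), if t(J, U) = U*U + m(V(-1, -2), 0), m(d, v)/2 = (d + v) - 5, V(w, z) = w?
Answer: -7688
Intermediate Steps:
n(p, l) = 3/2 (n(p, l) = -1 + (½)*5 = -1 + 5/2 = 3/2)
m(d, v) = -10 + 2*d + 2*v (m(d, v) = 2*((d + v) - 5) = 2*(-5 + d + v) = -10 + 2*d + 2*v)
k = 8/3 (k = 4/(3/2) = 4*(⅔) = 8/3 ≈ 2.6667)
t(J, U) = -12 + U² (t(J, U) = U*U + (-10 + 2*(-1) + 2*0) = U² + (-10 - 2 + 0) = U² - 12 = -12 + U²)
(14 + 17)²*t(k, 2) = (14 + 17)²*(-12 + 2²) = 31²*(-12 + 4) = 961*(-8) = -7688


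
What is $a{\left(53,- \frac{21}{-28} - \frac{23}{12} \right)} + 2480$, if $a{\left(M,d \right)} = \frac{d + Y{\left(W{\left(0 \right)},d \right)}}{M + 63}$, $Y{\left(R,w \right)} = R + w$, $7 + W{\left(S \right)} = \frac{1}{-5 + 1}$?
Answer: $\frac{3452045}{1392} \approx 2479.9$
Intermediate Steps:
$W{\left(S \right)} = - \frac{29}{4}$ ($W{\left(S \right)} = -7 + \frac{1}{-5 + 1} = -7 + \frac{1}{-4} = -7 - \frac{1}{4} = - \frac{29}{4}$)
$a{\left(M,d \right)} = \frac{- \frac{29}{4} + 2 d}{63 + M}$ ($a{\left(M,d \right)} = \frac{d + \left(- \frac{29}{4} + d\right)}{M + 63} = \frac{- \frac{29}{4} + 2 d}{63 + M}$)
$a{\left(53,- \frac{21}{-28} - \frac{23}{12} \right)} + 2480 = \frac{-29 + 8 \left(- \frac{21}{-28} - \frac{23}{12}\right)}{4 \left(63 + 53\right)} + 2480 = \frac{-29 + 8 \left(\left(-21\right) \left(- \frac{1}{28}\right) - \frac{23}{12}\right)}{4 \cdot 116} + 2480 = \frac{1}{4} \cdot \frac{1}{116} \left(-29 + 8 \left(\frac{3}{4} - \frac{23}{12}\right)\right) + 2480 = \frac{1}{4} \cdot \frac{1}{116} \left(-29 + 8 \left(- \frac{7}{6}\right)\right) + 2480 = \frac{1}{4} \cdot \frac{1}{116} \left(-29 - \frac{28}{3}\right) + 2480 = \frac{1}{4} \cdot \frac{1}{116} \left(- \frac{115}{3}\right) + 2480 = - \frac{115}{1392} + 2480 = \frac{3452045}{1392}$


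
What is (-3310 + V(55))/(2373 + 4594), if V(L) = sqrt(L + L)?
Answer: -3310/6967 + sqrt(110)/6967 ≈ -0.47359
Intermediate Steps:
V(L) = sqrt(2)*sqrt(L) (V(L) = sqrt(2*L) = sqrt(2)*sqrt(L))
(-3310 + V(55))/(2373 + 4594) = (-3310 + sqrt(2)*sqrt(55))/(2373 + 4594) = (-3310 + sqrt(110))/6967 = (-3310 + sqrt(110))*(1/6967) = -3310/6967 + sqrt(110)/6967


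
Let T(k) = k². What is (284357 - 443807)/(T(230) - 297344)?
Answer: 79725/122222 ≈ 0.65230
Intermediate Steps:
(284357 - 443807)/(T(230) - 297344) = (284357 - 443807)/(230² - 297344) = -159450/(52900 - 297344) = -159450/(-244444) = -159450*(-1/244444) = 79725/122222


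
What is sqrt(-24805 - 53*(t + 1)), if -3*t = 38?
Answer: 4*I*sqrt(13605)/3 ≈ 155.52*I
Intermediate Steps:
t = -38/3 (t = -1/3*38 = -38/3 ≈ -12.667)
sqrt(-24805 - 53*(t + 1)) = sqrt(-24805 - 53*(-38/3 + 1)) = sqrt(-24805 - 53*(-35/3)) = sqrt(-24805 + 1855/3) = sqrt(-72560/3) = 4*I*sqrt(13605)/3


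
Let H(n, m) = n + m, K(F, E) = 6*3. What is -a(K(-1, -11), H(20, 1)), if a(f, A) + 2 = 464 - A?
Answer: -441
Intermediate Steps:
K(F, E) = 18
H(n, m) = m + n
a(f, A) = 462 - A (a(f, A) = -2 + (464 - A) = 462 - A)
-a(K(-1, -11), H(20, 1)) = -(462 - (1 + 20)) = -(462 - 1*21) = -(462 - 21) = -1*441 = -441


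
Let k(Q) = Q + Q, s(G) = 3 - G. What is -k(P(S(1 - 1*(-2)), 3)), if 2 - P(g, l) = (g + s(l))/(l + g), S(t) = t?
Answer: -3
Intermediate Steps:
P(g, l) = 2 - (3 + g - l)/(g + l) (P(g, l) = 2 - (g + (3 - l))/(l + g) = 2 - (3 + g - l)/(g + l))
k(Q) = 2*Q
-k(P(S(1 - 1*(-2)), 3)) = -2*(-3 + (1 - 1*(-2)) + 3*3)/((1 - 1*(-2)) + 3) = -2*(-3 + (1 + 2) + 9)/((1 + 2) + 3) = -2*(-3 + 3 + 9)/(3 + 3) = -2*9/6 = -2*(1/6)*9 = -2*3/2 = -1*3 = -3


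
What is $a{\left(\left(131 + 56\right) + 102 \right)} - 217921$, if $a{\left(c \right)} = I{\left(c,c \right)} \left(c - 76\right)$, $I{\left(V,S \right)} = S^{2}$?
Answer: $17572052$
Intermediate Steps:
$a{\left(c \right)} = c^{2} \left(-76 + c\right)$ ($a{\left(c \right)} = c^{2} \left(c - 76\right) = c^{2} \left(-76 + c\right)$)
$a{\left(\left(131 + 56\right) + 102 \right)} - 217921 = \left(\left(131 + 56\right) + 102\right)^{2} \left(-76 + \left(\left(131 + 56\right) + 102\right)\right) - 217921 = \left(187 + 102\right)^{2} \left(-76 + \left(187 + 102\right)\right) - 217921 = 289^{2} \left(-76 + 289\right) - 217921 = 83521 \cdot 213 - 217921 = 17789973 - 217921 = 17572052$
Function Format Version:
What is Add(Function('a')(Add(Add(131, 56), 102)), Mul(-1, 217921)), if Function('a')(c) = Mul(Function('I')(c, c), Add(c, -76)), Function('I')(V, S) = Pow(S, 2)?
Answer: 17572052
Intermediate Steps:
Function('a')(c) = Mul(Pow(c, 2), Add(-76, c)) (Function('a')(c) = Mul(Pow(c, 2), Add(c, -76)) = Mul(Pow(c, 2), Add(-76, c)))
Add(Function('a')(Add(Add(131, 56), 102)), Mul(-1, 217921)) = Add(Mul(Pow(Add(Add(131, 56), 102), 2), Add(-76, Add(Add(131, 56), 102))), Mul(-1, 217921)) = Add(Mul(Pow(Add(187, 102), 2), Add(-76, Add(187, 102))), -217921) = Add(Mul(Pow(289, 2), Add(-76, 289)), -217921) = Add(Mul(83521, 213), -217921) = Add(17789973, -217921) = 17572052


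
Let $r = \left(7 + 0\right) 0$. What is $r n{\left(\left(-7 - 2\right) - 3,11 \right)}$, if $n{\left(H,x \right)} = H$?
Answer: $0$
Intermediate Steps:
$r = 0$ ($r = 7 \cdot 0 = 0$)
$r n{\left(\left(-7 - 2\right) - 3,11 \right)} = 0 \left(\left(-7 - 2\right) - 3\right) = 0 \left(-9 - 3\right) = 0 \left(-12\right) = 0$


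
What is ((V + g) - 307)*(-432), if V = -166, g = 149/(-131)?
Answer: 26832384/131 ≈ 2.0483e+5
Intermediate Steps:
g = -149/131 (g = 149*(-1/131) = -149/131 ≈ -1.1374)
((V + g) - 307)*(-432) = ((-166 - 149/131) - 307)*(-432) = (-21895/131 - 307)*(-432) = -62112/131*(-432) = 26832384/131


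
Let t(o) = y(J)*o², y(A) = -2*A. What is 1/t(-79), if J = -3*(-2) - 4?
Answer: -1/24964 ≈ -4.0058e-5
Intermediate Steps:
J = 2 (J = 6 - 4 = 2)
t(o) = -4*o² (t(o) = (-2*2)*o² = -4*o²)
1/t(-79) = 1/(-4*(-79)²) = 1/(-4*6241) = 1/(-24964) = -1/24964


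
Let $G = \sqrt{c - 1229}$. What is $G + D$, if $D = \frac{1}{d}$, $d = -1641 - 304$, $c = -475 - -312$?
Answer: $- \frac{1}{1945} + 4 i \sqrt{87} \approx -0.00051414 + 37.31 i$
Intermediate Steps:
$c = -163$ ($c = -475 + 312 = -163$)
$d = -1945$ ($d = -1641 - 304 = -1945$)
$D = - \frac{1}{1945}$ ($D = \frac{1}{-1945} = - \frac{1}{1945} \approx -0.00051414$)
$G = 4 i \sqrt{87}$ ($G = \sqrt{-163 - 1229} = \sqrt{-1392} = 4 i \sqrt{87} \approx 37.31 i$)
$G + D = 4 i \sqrt{87} - \frac{1}{1945} = - \frac{1}{1945} + 4 i \sqrt{87}$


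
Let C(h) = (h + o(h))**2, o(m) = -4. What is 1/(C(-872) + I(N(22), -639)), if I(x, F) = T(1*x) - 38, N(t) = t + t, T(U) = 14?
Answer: 1/767352 ≈ 1.3032e-6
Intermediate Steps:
N(t) = 2*t
C(h) = (-4 + h)**2 (C(h) = (h - 4)**2 = (-4 + h)**2)
I(x, F) = -24 (I(x, F) = 14 - 38 = -24)
1/(C(-872) + I(N(22), -639)) = 1/((-4 - 872)**2 - 24) = 1/((-876)**2 - 24) = 1/(767376 - 24) = 1/767352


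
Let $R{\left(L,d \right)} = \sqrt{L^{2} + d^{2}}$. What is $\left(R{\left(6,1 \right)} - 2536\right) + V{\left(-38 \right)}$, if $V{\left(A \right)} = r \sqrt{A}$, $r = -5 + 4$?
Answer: $-2536 + \sqrt{37} - i \sqrt{38} \approx -2529.9 - 6.1644 i$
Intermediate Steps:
$r = -1$
$V{\left(A \right)} = - \sqrt{A}$
$\left(R{\left(6,1 \right)} - 2536\right) + V{\left(-38 \right)} = \left(\sqrt{6^{2} + 1^{2}} - 2536\right) - \sqrt{-38} = \left(\sqrt{36 + 1} - 2536\right) - i \sqrt{38} = \left(\sqrt{37} - 2536\right) - i \sqrt{38} = \left(-2536 + \sqrt{37}\right) - i \sqrt{38} = -2536 + \sqrt{37} - i \sqrt{38}$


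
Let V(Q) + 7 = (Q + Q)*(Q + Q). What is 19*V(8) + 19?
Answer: 4750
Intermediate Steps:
V(Q) = -7 + 4*Q² (V(Q) = -7 + (Q + Q)*(Q + Q) = -7 + (2*Q)*(2*Q) = -7 + 4*Q²)
19*V(8) + 19 = 19*(-7 + 4*8²) + 19 = 19*(-7 + 4*64) + 19 = 19*(-7 + 256) + 19 = 19*249 + 19 = 4731 + 19 = 4750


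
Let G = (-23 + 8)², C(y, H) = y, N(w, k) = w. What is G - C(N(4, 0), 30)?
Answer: 221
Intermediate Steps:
G = 225 (G = (-15)² = 225)
G - C(N(4, 0), 30) = 225 - 1*4 = 225 - 4 = 221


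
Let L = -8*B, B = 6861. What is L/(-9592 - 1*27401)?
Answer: 18296/12331 ≈ 1.4837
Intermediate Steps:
L = -54888 (L = -8*6861 = -54888)
L/(-9592 - 1*27401) = -54888/(-9592 - 1*27401) = -54888/(-9592 - 27401) = -54888/(-36993) = -54888*(-1/36993) = 18296/12331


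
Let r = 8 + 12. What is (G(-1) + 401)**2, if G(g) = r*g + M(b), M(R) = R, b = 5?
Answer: 148996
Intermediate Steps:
r = 20
G(g) = 5 + 20*g (G(g) = 20*g + 5 = 5 + 20*g)
(G(-1) + 401)**2 = ((5 + 20*(-1)) + 401)**2 = ((5 - 20) + 401)**2 = (-15 + 401)**2 = 386**2 = 148996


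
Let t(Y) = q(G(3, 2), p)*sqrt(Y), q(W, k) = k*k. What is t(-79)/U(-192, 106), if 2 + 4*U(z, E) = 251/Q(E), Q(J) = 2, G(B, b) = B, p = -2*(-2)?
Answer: 128*I*sqrt(79)/247 ≈ 4.606*I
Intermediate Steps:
p = 4
q(W, k) = k**2
U(z, E) = 247/8 (U(z, E) = -1/2 + (251/2)/4 = -1/2 + (251*(1/2))/4 = -1/2 + (1/4)*(251/2) = -1/2 + 251/8 = 247/8)
t(Y) = 16*sqrt(Y) (t(Y) = 4**2*sqrt(Y) = 16*sqrt(Y))
t(-79)/U(-192, 106) = (16*sqrt(-79))/(247/8) = (16*(I*sqrt(79)))*(8/247) = (16*I*sqrt(79))*(8/247) = 128*I*sqrt(79)/247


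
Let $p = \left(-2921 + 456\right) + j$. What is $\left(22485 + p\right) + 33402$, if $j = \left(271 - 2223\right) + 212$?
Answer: $51682$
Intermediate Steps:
$j = -1740$ ($j = -1952 + 212 = -1740$)
$p = -4205$ ($p = \left(-2921 + 456\right) - 1740 = -2465 - 1740 = -4205$)
$\left(22485 + p\right) + 33402 = \left(22485 - 4205\right) + 33402 = 18280 + 33402 = 51682$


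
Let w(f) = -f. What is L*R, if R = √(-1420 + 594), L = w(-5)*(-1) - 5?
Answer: -10*I*√826 ≈ -287.4*I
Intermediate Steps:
L = -10 (L = -1*(-5)*(-1) - 5 = 5*(-1) - 5 = -5 - 5 = -10)
R = I*√826 (R = √(-826) = I*√826 ≈ 28.74*I)
L*R = -10*I*√826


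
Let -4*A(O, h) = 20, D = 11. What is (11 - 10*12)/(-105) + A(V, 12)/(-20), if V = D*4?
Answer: 541/420 ≈ 1.2881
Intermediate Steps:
V = 44 (V = 11*4 = 44)
A(O, h) = -5 (A(O, h) = -¼*20 = -5)
(11 - 10*12)/(-105) + A(V, 12)/(-20) = (11 - 10*12)/(-105) - 5/(-20) = (11 - 120)*(-1/105) - 5*(-1/20) = -109*(-1/105) + ¼ = 109/105 + ¼ = 541/420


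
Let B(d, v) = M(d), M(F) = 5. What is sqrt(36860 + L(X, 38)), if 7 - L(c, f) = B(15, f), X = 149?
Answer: sqrt(36862) ≈ 191.99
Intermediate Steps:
B(d, v) = 5
L(c, f) = 2 (L(c, f) = 7 - 1*5 = 7 - 5 = 2)
sqrt(36860 + L(X, 38)) = sqrt(36860 + 2) = sqrt(36862)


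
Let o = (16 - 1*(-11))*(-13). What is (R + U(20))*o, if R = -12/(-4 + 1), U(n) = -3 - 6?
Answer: 1755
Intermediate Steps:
U(n) = -9
o = -351 (o = (16 + 11)*(-13) = 27*(-13) = -351)
R = 4 (R = -12/(-3) = -⅓*(-12) = 4)
(R + U(20))*o = (4 - 9)*(-351) = -5*(-351) = 1755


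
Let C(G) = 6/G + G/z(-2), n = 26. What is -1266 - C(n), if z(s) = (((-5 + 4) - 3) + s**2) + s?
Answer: -16292/13 ≈ -1253.2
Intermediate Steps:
z(s) = -4 + s + s**2 (z(s) = ((-1 - 3) + s**2) + s = (-4 + s**2) + s = -4 + s + s**2)
C(G) = 6/G - G/2 (C(G) = 6/G + G/(-4 - 2 + (-2)**2) = 6/G + G/(-4 - 2 + 4) = 6/G + G/(-2) = 6/G + G*(-1/2) = 6/G - G/2)
-1266 - C(n) = -1266 - (6/26 - 1/2*26) = -1266 - (6*(1/26) - 13) = -1266 - (3/13 - 13) = -1266 - 1*(-166/13) = -1266 + 166/13 = -16292/13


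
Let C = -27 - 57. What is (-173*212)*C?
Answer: 3080784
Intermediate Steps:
C = -84
(-173*212)*C = -173*212*(-84) = -36676*(-84) = 3080784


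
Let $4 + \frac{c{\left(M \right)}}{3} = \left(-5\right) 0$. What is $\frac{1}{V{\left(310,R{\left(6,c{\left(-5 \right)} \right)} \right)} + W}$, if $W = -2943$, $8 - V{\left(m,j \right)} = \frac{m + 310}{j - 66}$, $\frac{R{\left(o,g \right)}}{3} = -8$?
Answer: $- \frac{9}{26353} \approx -0.00034152$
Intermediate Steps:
$c{\left(M \right)} = -12$ ($c{\left(M \right)} = -12 + 3 \left(\left(-5\right) 0\right) = -12 + 3 \cdot 0 = -12 + 0 = -12$)
$R{\left(o,g \right)} = -24$ ($R{\left(o,g \right)} = 3 \left(-8\right) = -24$)
$V{\left(m,j \right)} = 8 - \frac{310 + m}{-66 + j}$ ($V{\left(m,j \right)} = 8 - \frac{m + 310}{j - 66} = 8 - \frac{310 + m}{-66 + j}$)
$\frac{1}{V{\left(310,R{\left(6,c{\left(-5 \right)} \right)} \right)} + W} = \frac{1}{\frac{-838 - 310 + 8 \left(-24\right)}{-66 - 24} - 2943} = \frac{1}{\frac{-838 - 310 - 192}{-90} - 2943} = \frac{1}{\left(- \frac{1}{90}\right) \left(-1340\right) - 2943} = \frac{1}{\frac{134}{9} - 2943} = \frac{1}{- \frac{26353}{9}} = - \frac{9}{26353}$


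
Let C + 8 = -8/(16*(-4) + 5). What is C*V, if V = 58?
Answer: -26912/59 ≈ -456.14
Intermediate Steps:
C = -464/59 (C = -8 - 8/(16*(-4) + 5) = -8 - 8/(-64 + 5) = -8 - 8/(-59) = -8 - 8*(-1/59) = -8 + 8/59 = -464/59 ≈ -7.8644)
C*V = -464/59*58 = -26912/59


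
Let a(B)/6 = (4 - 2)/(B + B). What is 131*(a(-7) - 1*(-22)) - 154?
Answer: 18310/7 ≈ 2615.7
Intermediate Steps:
a(B) = 6/B (a(B) = 6*((4 - 2)/(B + B)) = 6*(2/((2*B))) = 6*(2*(1/(2*B))) = 6/B)
131*(a(-7) - 1*(-22)) - 154 = 131*(6/(-7) - 1*(-22)) - 154 = 131*(6*(-⅐) + 22) - 154 = 131*(-6/7 + 22) - 154 = 131*(148/7) - 154 = 19388/7 - 154 = 18310/7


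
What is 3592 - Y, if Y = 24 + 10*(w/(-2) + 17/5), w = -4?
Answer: 3514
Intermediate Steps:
Y = 78 (Y = 24 + 10*(-4/(-2) + 17/5) = 24 + 10*(-4*(-½) + 17*(⅕)) = 24 + 10*(2 + 17/5) = 24 + 10*(27/5) = 24 + 54 = 78)
3592 - Y = 3592 - 1*78 = 3592 - 78 = 3514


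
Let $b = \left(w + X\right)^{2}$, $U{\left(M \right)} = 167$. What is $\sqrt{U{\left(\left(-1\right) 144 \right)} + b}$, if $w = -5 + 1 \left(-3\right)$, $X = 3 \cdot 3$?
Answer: $2 \sqrt{42} \approx 12.961$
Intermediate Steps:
$X = 9$
$w = -8$ ($w = -5 - 3 = -8$)
$b = 1$ ($b = \left(-8 + 9\right)^{2} = 1^{2} = 1$)
$\sqrt{U{\left(\left(-1\right) 144 \right)} + b} = \sqrt{167 + 1} = \sqrt{168} = 2 \sqrt{42}$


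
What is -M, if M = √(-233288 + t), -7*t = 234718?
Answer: -3*I*√1452682/7 ≈ -516.54*I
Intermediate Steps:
t = -234718/7 (t = -⅐*234718 = -234718/7 ≈ -33531.)
M = 3*I*√1452682/7 (M = √(-233288 - 234718/7) = √(-1867734/7) = 3*I*√1452682/7 ≈ 516.54*I)
-M = -3*I*√1452682/7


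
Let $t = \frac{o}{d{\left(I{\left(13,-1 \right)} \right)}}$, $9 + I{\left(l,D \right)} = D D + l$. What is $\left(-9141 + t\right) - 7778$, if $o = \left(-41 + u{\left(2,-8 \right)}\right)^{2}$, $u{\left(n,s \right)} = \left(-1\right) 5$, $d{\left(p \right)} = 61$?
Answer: $- \frac{1029943}{61} \approx -16884.0$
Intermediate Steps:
$I{\left(l,D \right)} = -9 + l + D^{2}$ ($I{\left(l,D \right)} = -9 + \left(D D + l\right) = -9 + \left(D^{2} + l\right) = -9 + \left(l + D^{2}\right) = -9 + l + D^{2}$)
$u{\left(n,s \right)} = -5$
$o = 2116$ ($o = \left(-41 - 5\right)^{2} = \left(-46\right)^{2} = 2116$)
$t = \frac{2116}{61} \approx 34.689$
$\left(-9141 + t\right) - 7778 = \left(-9141 + \frac{2116}{61}\right) - 7778 = - \frac{555485}{61} - 7778 = - \frac{1029943}{61}$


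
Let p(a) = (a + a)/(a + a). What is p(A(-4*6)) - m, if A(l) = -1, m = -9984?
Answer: 9985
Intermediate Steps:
p(a) = 1 (p(a) = (2*a)/((2*a)) = (2*a)*(1/(2*a)) = 1)
p(A(-4*6)) - m = 1 - 1*(-9984) = 1 + 9984 = 9985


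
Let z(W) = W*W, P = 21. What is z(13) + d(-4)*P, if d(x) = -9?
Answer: -20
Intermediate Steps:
z(W) = W²
z(13) + d(-4)*P = 13² - 9*21 = 169 - 189 = -20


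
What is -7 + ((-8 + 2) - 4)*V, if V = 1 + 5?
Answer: -67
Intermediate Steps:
V = 6
-7 + ((-8 + 2) - 4)*V = -7 + ((-8 + 2) - 4)*6 = -7 + (-6 - 4)*6 = -7 - 10*6 = -7 - 60 = -67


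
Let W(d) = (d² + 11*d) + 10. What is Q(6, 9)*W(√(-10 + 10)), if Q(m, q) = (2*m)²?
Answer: 1440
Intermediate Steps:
W(d) = 10 + d² + 11*d
Q(m, q) = 4*m²
Q(6, 9)*W(√(-10 + 10)) = (4*6²)*(10 + (√(-10 + 10))² + 11*√(-10 + 10)) = (4*36)*(10 + (√0)² + 11*√0) = 144*(10 + 0² + 11*0) = 144*(10 + 0 + 0) = 144*10 = 1440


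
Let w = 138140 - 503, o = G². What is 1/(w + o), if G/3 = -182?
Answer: 1/435753 ≈ 2.2949e-6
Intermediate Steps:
G = -546 (G = 3*(-182) = -546)
o = 298116 (o = (-546)² = 298116)
w = 137637
1/(w + o) = 1/(137637 + 298116) = 1/435753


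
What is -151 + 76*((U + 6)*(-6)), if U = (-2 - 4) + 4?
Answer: -1975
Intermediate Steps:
U = -2 (U = -6 + 4 = -2)
-151 + 76*((U + 6)*(-6)) = -151 + 76*((-2 + 6)*(-6)) = -151 + 76*(4*(-6)) = -151 + 76*(-24) = -151 - 1824 = -1975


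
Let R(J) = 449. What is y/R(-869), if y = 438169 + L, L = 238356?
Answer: 676525/449 ≈ 1506.7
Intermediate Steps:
y = 676525 (y = 438169 + 238356 = 676525)
y/R(-869) = 676525/449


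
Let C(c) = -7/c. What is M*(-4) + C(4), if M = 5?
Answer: -87/4 ≈ -21.750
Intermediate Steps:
M*(-4) + C(4) = 5*(-4) - 7/4 = -20 - 7*1/4 = -20 - 7/4 = -87/4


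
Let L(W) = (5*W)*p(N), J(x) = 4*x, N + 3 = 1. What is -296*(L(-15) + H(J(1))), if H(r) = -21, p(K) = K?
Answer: -38184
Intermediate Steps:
N = -2 (N = -3 + 1 = -2)
L(W) = -10*W (L(W) = (5*W)*(-2) = -10*W)
-296*(L(-15) + H(J(1))) = -296*(-10*(-15) - 21) = -296*(150 - 21) = -296*129 = -38184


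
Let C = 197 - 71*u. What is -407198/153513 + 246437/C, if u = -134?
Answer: 418234363/18404503 ≈ 22.725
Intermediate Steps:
C = 9711 (C = 197 - 71*(-134) = 197 + 9514 = 9711)
-407198/153513 + 246437/C = -407198/153513 + 246437/9711 = 418234363/18404503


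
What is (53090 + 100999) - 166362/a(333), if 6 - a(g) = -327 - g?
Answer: 17076152/111 ≈ 1.5384e+5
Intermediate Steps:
a(g) = 333 + g (a(g) = 6 - (-327 - g) = 6 + (327 + g) = 333 + g)
(53090 + 100999) - 166362/a(333) = (53090 + 100999) - 166362/(333 + 333) = 154089 - 166362/666 = 154089 - 166362*1/666 = 154089 - 27727/111 = 17076152/111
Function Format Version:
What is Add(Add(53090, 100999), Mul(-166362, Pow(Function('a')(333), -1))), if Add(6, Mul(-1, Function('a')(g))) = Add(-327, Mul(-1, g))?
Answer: Rational(17076152, 111) ≈ 1.5384e+5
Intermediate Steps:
Function('a')(g) = Add(333, g) (Function('a')(g) = Add(6, Mul(-1, Add(-327, Mul(-1, g)))) = Add(6, Add(327, g)) = Add(333, g))
Add(Add(53090, 100999), Mul(-166362, Pow(Function('a')(333), -1))) = Add(Add(53090, 100999), Mul(-166362, Pow(Add(333, 333), -1))) = Add(154089, Mul(-166362, Pow(666, -1))) = Add(154089, Mul(-166362, Rational(1, 666))) = Add(154089, Rational(-27727, 111)) = Rational(17076152, 111)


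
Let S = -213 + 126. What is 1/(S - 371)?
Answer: -1/458 ≈ -0.0021834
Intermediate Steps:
S = -87
1/(S - 371) = 1/(-87 - 371) = 1/(-458) = -1/458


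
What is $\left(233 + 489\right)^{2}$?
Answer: $521284$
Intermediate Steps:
$\left(233 + 489\right)^{2} = 722^{2} = 521284$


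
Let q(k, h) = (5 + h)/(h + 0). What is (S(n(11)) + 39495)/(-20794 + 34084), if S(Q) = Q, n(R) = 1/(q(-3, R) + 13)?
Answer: 3139858/1056555 ≈ 2.9718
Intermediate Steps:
q(k, h) = (5 + h)/h
n(R) = 1/(13 + (5 + R)/R) (n(R) = 1/((5 + R)/R + 13) = 1/(13 + (5 + R)/R))
(S(n(11)) + 39495)/(-20794 + 34084) = (11/(5 + 14*11) + 39495)/(-20794 + 34084) = (11/(5 + 154) + 39495)/13290 = (11/159 + 39495)*(1/13290) = (6279716/159)*(1/13290) = 3139858/1056555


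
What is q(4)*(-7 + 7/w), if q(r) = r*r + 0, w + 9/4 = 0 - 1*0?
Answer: -1456/9 ≈ -161.78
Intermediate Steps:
w = -9/4 (w = -9/4 + (0 - 1*0) = -9/4 + (0 + 0) = -9/4 + 0 = -9/4 ≈ -2.2500)
q(r) = r**2 (q(r) = r**2 + 0 = r**2)
q(4)*(-7 + 7/w) = 4**2*(-7 + 7/(-9/4)) = 16*(-7 + 7*(-4/9)) = 16*(-7 - 28/9) = 16*(-91/9) = -1456/9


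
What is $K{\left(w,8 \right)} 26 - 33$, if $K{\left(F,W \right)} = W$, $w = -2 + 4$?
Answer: $175$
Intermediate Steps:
$w = 2$
$K{\left(w,8 \right)} 26 - 33 = 8 \cdot 26 - 33 = 208 - 33 = 175$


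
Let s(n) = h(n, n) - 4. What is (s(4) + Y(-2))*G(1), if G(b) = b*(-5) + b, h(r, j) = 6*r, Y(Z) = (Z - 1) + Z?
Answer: -60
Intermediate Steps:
Y(Z) = -1 + 2*Z (Y(Z) = (-1 + Z) + Z = -1 + 2*Z)
G(b) = -4*b (G(b) = -5*b + b = -4*b)
s(n) = -4 + 6*n (s(n) = 6*n - 4 = -4 + 6*n)
(s(4) + Y(-2))*G(1) = ((-4 + 6*4) + (-1 + 2*(-2)))*(-4*1) = ((-4 + 24) + (-1 - 4))*(-4) = (20 - 5)*(-4) = 15*(-4) = -60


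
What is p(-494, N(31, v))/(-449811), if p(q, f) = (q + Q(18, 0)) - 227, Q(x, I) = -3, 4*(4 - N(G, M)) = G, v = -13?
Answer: 724/449811 ≈ 0.0016096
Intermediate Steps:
N(G, M) = 4 - G/4
p(q, f) = -230 + q (p(q, f) = (q - 3) - 227 = (-3 + q) - 227 = -230 + q)
p(-494, N(31, v))/(-449811) = (-230 - 494)/(-449811) = -724*(-1/449811) = 724/449811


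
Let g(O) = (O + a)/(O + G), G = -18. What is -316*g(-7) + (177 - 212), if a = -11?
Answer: -6563/25 ≈ -262.52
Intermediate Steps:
g(O) = (-11 + O)/(-18 + O) (g(O) = (O - 11)/(O - 18) = (-11 + O)/(-18 + O))
-316*g(-7) + (177 - 212) = -316*(-11 - 7)/(-18 - 7) + (177 - 212) = -316*(-18)/(-25) - 35 = -(-316)*(-18)/25 - 35 = -316*18/25 - 35 = -5688/25 - 35 = -6563/25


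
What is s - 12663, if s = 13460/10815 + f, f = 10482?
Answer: -4714811/2163 ≈ -2179.8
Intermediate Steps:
s = 22675258/2163 (s = 13460/10815 + 10482 = 13460*(1/10815) + 10482 = 2692/2163 + 10482 = 22675258/2163 ≈ 10483.)
s - 12663 = 22675258/2163 - 12663 = -4714811/2163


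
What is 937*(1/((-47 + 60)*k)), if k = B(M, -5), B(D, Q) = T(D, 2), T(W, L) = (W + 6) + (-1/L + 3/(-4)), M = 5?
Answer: 3748/507 ≈ 7.3925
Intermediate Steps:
T(W, L) = 21/4 + W - 1/L (T(W, L) = (6 + W) + (-1/L + 3*(-¼)) = (6 + W) + (-1/L - ¾) = (6 + W) + (-¾ - 1/L) = 21/4 + W - 1/L)
B(D, Q) = 19/4 + D (B(D, Q) = 21/4 + D - 1/2 = 21/4 + D - 1*½ = 21/4 + D - ½ = 19/4 + D)
k = 39/4 (k = 19/4 + 5 = 39/4 ≈ 9.7500)
937*(1/((-47 + 60)*k)) = 937*(1/((-47 + 60)*(39/4))) = 937*((4/39)/13) = 937*((1/13)*(4/39)) = 937*(4/507) = 3748/507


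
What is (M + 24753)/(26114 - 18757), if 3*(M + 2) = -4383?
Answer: 23290/7357 ≈ 3.1657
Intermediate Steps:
M = -1463 (M = -2 + (⅓)*(-4383) = -2 - 1461 = -1463)
(M + 24753)/(26114 - 18757) = (-1463 + 24753)/(26114 - 18757) = 23290/7357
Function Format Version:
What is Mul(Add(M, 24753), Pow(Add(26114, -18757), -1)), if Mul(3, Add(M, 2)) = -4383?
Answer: Rational(23290, 7357) ≈ 3.1657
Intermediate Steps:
M = -1463 (M = Add(-2, Mul(Rational(1, 3), -4383)) = Add(-2, -1461) = -1463)
Mul(Add(M, 24753), Pow(Add(26114, -18757), -1)) = Mul(Add(-1463, 24753), Pow(Add(26114, -18757), -1)) = Mul(23290, Pow(7357, -1)) = Mul(23290, Rational(1, 7357)) = Rational(23290, 7357)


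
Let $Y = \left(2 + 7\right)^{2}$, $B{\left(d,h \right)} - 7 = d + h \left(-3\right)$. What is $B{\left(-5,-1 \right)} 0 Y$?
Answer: $0$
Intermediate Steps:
$B{\left(d,h \right)} = 7 + d - 3 h$ ($B{\left(d,h \right)} = 7 + \left(d + h \left(-3\right)\right) = 7 + \left(d - 3 h\right) = 7 + d - 3 h$)
$Y = 81$ ($Y = 9^{2} = 81$)
$B{\left(-5,-1 \right)} 0 Y = \left(7 - 5 - -3\right) 0 \cdot 81 = \left(7 - 5 + 3\right) 0 \cdot 81 = 5 \cdot 0 \cdot 81 = 0 \cdot 81 = 0$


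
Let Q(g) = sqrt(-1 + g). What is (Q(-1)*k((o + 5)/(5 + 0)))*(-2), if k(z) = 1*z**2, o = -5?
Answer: 0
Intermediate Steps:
k(z) = z**2
(Q(-1)*k((o + 5)/(5 + 0)))*(-2) = (sqrt(-1 - 1)*((-5 + 5)/(5 + 0))**2)*(-2) = (sqrt(-2)*(0/5)**2)*(-2) = ((I*sqrt(2))*(0*(1/5))**2)*(-2) = ((I*sqrt(2))*0**2)*(-2) = ((I*sqrt(2))*0)*(-2) = 0*(-2) = 0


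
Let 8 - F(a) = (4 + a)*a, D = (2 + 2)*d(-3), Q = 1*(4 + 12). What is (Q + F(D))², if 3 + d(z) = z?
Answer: 207936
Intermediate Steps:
Q = 16 (Q = 1*16 = 16)
d(z) = -3 + z
D = -24 (D = (2 + 2)*(-3 - 3) = 4*(-6) = -24)
F(a) = 8 - a*(4 + a) (F(a) = 8 - (4 + a)*a = 8 - a*(4 + a))
(Q + F(D))² = (16 + (8 - 1*(-24)² - 4*(-24)))² = (16 + (8 - 1*576 + 96))² = (16 + (8 - 576 + 96))² = (16 - 472)² = (-456)² = 207936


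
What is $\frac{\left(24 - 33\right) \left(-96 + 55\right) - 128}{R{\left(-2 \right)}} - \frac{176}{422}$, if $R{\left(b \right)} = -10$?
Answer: $- \frac{51731}{2110} \approx -24.517$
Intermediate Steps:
$\frac{\left(24 - 33\right) \left(-96 + 55\right) - 128}{R{\left(-2 \right)}} - \frac{176}{422} = \frac{\left(24 - 33\right) \left(-96 + 55\right) - 128}{-10} - \frac{176}{422} = \left(\left(-9\right) \left(-41\right) - 128\right) \left(- \frac{1}{10}\right) - \frac{88}{211} = \left(369 - 128\right) \left(- \frac{1}{10}\right) - \frac{88}{211} = 241 \left(- \frac{1}{10}\right) - \frac{88}{211} = - \frac{241}{10} - \frac{88}{211} = - \frac{51731}{2110}$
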